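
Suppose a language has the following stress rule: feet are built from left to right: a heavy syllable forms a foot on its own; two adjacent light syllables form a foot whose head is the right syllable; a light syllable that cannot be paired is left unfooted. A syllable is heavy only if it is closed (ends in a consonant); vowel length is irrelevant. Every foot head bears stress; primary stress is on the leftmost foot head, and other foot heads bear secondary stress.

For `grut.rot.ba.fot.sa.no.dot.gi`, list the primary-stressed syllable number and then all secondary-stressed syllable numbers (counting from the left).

primary 1, secondary 2, 4, 6, 7

Weights: 1 grut H, 2 rot H, 3 ba L, 4 fot H, 5 sa L, 6 no L, 7 dot H, 8 gi L.
Parse left to right (heavy = foot alone; LL = one foot; stranded L unfooted): (ˈgrut) (ˈrot) ba (ˈfot) (sa.ˈno) (ˈdot) gi.
Foot heads: 1, 2, 4, 6, 7.
Primary stress on the leftmost head = syllable 1.
Secondary stress on 2, 4, 6, 7: ˈgrut.ˌrot.ba.ˌfot.sa.ˌno.ˌdot.gi.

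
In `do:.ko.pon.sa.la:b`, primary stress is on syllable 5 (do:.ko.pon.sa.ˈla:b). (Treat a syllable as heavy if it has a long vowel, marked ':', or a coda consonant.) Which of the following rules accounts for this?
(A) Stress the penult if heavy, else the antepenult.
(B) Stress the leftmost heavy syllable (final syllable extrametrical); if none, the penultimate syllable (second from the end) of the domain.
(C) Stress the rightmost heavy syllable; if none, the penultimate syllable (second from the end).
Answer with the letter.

C

Rule A → syllable 3 (observed: 5).
Rule B → syllable 1 (observed: 5).
Rule C → syllable 5 ✓.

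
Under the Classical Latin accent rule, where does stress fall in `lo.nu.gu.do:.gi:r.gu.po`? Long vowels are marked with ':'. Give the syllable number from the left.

Classical Latin: stress the penult if heavy (long vowel or closed), else the antepenult.
Weights: 5 gi:r H, 6 gu L, 7 po L.
The penult (syllable 6, gu) is light, so stress falls on the antepenult (syllable 5, gi:r).
Stress on syllable 5: lo.nu.gu.do:.ˈgi:r.gu.po.

5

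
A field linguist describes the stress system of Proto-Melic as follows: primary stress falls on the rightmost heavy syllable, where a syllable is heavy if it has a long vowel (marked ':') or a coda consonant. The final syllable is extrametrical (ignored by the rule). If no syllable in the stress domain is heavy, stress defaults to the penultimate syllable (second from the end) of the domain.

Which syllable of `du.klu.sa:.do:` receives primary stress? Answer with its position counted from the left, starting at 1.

The final syllable (4, do:) is extrametrical; the stress domain is syllables 1–3.
Weights: 1 du L, 2 klu L, 3 sa: H.
Heavy syllables in the domain: 3. The rightmost is syllable 3 (sa:).
Primary stress: syllable 3 → du.klu.ˈsa:.do:.

3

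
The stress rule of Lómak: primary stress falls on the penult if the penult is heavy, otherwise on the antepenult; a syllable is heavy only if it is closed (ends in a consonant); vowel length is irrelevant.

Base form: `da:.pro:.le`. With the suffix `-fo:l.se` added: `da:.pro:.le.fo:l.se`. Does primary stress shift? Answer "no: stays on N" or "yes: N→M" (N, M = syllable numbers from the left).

yes: 1→4

Base `da:.pro:.le` (3 syllables):
  Weights: 1 da: L, 2 pro: L, 3 le L.
  The penult (syllable 2, pro:) is light, so stress falls on the antepenult (syllable 1, da:).
  → primary stress on syllable 1.
Suffixed `da:.pro:.le.fo:l.se` (5 syllables):
  Weights: 3 le L, 4 fo:l H, 5 se L.
  The penult (syllable 4, fo:l) is heavy, so it takes stress.
  → primary stress on syllable 4.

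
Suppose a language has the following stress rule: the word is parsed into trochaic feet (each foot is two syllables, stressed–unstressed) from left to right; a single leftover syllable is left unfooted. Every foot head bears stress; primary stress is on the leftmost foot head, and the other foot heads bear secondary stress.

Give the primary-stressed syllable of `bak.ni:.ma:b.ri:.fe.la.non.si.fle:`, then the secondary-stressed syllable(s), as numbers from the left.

primary 1, secondary 3, 5, 7

Parse left to right into trochaic (ˈσσ) feet: (ˈbak.ni:) (ˈma:b.ri:) (ˈfe.la) (ˈnon.si) fle:. Syllable 9 is left unfooted.
Foot heads (stressed positions): 1, 3, 5, 7.
End Rule Leftmost: primary stress on the leftmost head = syllable 1.
Secondary stress on 3, 5, 7: ˈbak.ni:.ˌma:b.ri:.ˌfe.la.ˌnon.si.fle:.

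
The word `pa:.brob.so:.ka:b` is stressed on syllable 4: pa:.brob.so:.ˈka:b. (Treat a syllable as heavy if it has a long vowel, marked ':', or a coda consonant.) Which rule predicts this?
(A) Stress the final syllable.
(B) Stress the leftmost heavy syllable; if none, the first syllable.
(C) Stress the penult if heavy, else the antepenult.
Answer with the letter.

Rule A → syllable 4 ✓.
Rule B → syllable 1 (observed: 4).
Rule C → syllable 3 (observed: 4).

A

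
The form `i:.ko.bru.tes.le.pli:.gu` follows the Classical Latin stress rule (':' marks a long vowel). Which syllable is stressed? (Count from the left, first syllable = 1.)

Classical Latin: stress the penult if heavy (long vowel or closed), else the antepenult.
Weights: 5 le L, 6 pli: H, 7 gu L.
The penult (syllable 6, pli:) is heavy, so it takes stress.
Stress on syllable 6: i:.ko.bru.tes.le.ˈpli:.gu.

6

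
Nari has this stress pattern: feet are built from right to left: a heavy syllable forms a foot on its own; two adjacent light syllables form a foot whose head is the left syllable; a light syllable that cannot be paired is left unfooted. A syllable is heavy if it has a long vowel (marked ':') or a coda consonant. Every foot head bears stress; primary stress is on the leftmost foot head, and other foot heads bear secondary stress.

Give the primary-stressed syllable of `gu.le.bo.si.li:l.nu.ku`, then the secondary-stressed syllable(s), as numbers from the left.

primary 1, secondary 3, 5, 6

Weights: 1 gu L, 2 le L, 3 bo L, 4 si L, 5 li:l H, 6 nu L, 7 ku L.
Parse right to left (heavy = foot alone; LL = one foot; stranded L unfooted): (ˈgu.le) (ˈbo.si) (ˈli:l) (ˈnu.ku).
Foot heads: 1, 3, 5, 6.
Primary stress on the leftmost head = syllable 1.
Secondary stress on 3, 5, 6: ˈgu.le.ˌbo.si.ˌli:l.ˌnu.ku.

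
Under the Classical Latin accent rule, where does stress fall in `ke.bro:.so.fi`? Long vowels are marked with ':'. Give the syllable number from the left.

2

Classical Latin: stress the penult if heavy (long vowel or closed), else the antepenult.
Weights: 2 bro: H, 3 so L, 4 fi L.
The penult (syllable 3, so) is light, so stress falls on the antepenult (syllable 2, bro:).
Stress on syllable 2: ke.ˈbro:.so.fi.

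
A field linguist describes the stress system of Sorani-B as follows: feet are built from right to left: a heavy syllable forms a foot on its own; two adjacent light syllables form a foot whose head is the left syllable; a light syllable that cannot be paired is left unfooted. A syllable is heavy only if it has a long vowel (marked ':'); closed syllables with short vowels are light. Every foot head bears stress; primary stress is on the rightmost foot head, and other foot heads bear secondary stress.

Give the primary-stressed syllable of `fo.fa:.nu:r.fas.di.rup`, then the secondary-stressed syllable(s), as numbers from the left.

primary 5, secondary 2, 3

Weights: 1 fo L, 2 fa: H, 3 nu:r H, 4 fas L, 5 di L, 6 rup L.
Parse right to left (heavy = foot alone; LL = one foot; stranded L unfooted): fo (ˈfa:) (ˈnu:r) fas (ˈdi.rup).
Foot heads: 2, 3, 5.
Primary stress on the rightmost head = syllable 5.
Secondary stress on 2, 3: fo.ˌfa:.ˌnu:r.fas.ˈdi.rup.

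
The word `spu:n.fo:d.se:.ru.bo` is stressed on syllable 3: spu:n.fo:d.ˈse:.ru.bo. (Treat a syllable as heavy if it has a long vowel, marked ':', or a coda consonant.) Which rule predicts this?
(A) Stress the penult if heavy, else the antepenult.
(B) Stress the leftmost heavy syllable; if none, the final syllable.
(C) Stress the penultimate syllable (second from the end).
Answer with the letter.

Rule A → syllable 3 ✓.
Rule B → syllable 1 (observed: 3).
Rule C → syllable 4 (observed: 3).

A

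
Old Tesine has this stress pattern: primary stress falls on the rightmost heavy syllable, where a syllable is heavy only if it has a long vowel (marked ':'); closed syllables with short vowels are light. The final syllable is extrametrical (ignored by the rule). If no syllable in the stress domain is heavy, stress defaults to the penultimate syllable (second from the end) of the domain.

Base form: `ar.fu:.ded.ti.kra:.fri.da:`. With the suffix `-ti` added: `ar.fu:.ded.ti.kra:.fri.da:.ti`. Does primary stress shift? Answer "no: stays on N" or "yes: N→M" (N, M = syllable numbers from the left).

yes: 5→7

Base `ar.fu:.ded.ti.kra:.fri.da:` (7 syllables):
  The final syllable (7, da:) is extrametrical; the stress domain is syllables 1–6.
  Weights: 1 ar L, 2 fu: H, 3 ded L, 4 ti L, 5 kra: H, 6 fri L.
  Heavy syllables in the domain: 2, 5. The rightmost is syllable 5 (kra:).
  → primary stress on syllable 5.
Suffixed `ar.fu:.ded.ti.kra:.fri.da:.ti` (8 syllables):
  The final syllable (8, ti) is extrametrical; the stress domain is syllables 1–7.
  Weights: 1 ar L, 2 fu: H, 3 ded L, 4 ti L, 5 kra: H, 6 fri L, 7 da: H.
  Heavy syllables in the domain: 2, 5, 7. The rightmost is syllable 7 (da:).
  → primary stress on syllable 7.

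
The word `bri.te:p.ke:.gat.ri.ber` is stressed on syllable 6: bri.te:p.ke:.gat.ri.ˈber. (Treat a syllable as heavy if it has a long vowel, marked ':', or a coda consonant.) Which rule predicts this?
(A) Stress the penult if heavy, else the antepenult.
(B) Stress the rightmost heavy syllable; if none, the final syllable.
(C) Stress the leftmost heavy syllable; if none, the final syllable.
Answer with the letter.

B

Rule A → syllable 4 (observed: 6).
Rule B → syllable 6 ✓.
Rule C → syllable 2 (observed: 6).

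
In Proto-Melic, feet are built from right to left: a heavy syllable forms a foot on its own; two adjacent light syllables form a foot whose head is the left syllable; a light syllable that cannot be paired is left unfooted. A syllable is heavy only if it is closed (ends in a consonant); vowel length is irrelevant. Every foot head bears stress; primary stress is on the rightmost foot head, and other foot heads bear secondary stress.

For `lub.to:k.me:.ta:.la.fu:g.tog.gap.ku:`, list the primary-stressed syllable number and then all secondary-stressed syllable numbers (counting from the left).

Weights: 1 lub H, 2 to:k H, 3 me: L, 4 ta: L, 5 la L, 6 fu:g H, 7 tog H, 8 gap H, 9 ku: L.
Parse right to left (heavy = foot alone; LL = one foot; stranded L unfooted): (ˈlub) (ˈto:k) me: (ˈta:.la) (ˈfu:g) (ˈtog) (ˈgap) ku:.
Foot heads: 1, 2, 4, 6, 7, 8.
Primary stress on the rightmost head = syllable 8.
Secondary stress on 1, 2, 4, 6, 7: ˌlub.ˌto:k.me:.ˌta:.la.ˌfu:g.ˌtog.ˈgap.ku:.

primary 8, secondary 1, 2, 4, 6, 7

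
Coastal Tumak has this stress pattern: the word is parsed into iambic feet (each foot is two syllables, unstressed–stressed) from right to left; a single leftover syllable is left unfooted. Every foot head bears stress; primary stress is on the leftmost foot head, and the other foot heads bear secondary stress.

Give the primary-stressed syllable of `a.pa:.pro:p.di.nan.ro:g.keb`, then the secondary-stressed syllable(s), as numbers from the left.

Parse right to left into iambic (σˈσ) feet: a (pa:.ˈpro:p) (di.ˈnan) (ro:g.ˈkeb). Syllable 1 is left unfooted.
Foot heads (stressed positions): 3, 5, 7.
End Rule Leftmost: primary stress on the leftmost head = syllable 3.
Secondary stress on 5, 7: a.pa:.ˈpro:p.di.ˌnan.ro:g.ˌkeb.

primary 3, secondary 5, 7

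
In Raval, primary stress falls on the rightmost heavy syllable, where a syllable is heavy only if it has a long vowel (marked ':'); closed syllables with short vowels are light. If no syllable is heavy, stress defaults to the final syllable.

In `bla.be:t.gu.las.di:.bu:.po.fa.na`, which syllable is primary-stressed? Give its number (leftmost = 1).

6

Weights: 1 bla L, 2 be:t H, 3 gu L, 4 las L, 5 di: H, 6 bu: H, 7 po L, 8 fa L, 9 na L.
Heavy syllables in the domain: 2, 5, 6. The rightmost is syllable 6 (bu:).
Primary stress: syllable 6 → bla.be:t.gu.las.di:.ˈbu:.po.fa.na.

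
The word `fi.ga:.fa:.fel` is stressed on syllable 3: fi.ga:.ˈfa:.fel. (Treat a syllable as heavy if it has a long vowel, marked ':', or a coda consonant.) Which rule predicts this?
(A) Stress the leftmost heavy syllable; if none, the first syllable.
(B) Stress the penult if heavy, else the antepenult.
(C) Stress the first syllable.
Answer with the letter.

B

Rule A → syllable 2 (observed: 3).
Rule B → syllable 3 ✓.
Rule C → syllable 1 (observed: 3).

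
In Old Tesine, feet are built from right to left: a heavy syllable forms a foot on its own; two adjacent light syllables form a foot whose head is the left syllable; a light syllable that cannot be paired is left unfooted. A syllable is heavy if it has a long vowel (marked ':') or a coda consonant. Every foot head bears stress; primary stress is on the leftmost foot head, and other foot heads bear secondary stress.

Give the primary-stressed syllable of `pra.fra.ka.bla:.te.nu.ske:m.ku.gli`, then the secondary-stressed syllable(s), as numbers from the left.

primary 2, secondary 4, 5, 7, 8

Weights: 1 pra L, 2 fra L, 3 ka L, 4 bla: H, 5 te L, 6 nu L, 7 ske:m H, 8 ku L, 9 gli L.
Parse right to left (heavy = foot alone; LL = one foot; stranded L unfooted): pra (ˈfra.ka) (ˈbla:) (ˈte.nu) (ˈske:m) (ˈku.gli).
Foot heads: 2, 4, 5, 7, 8.
Primary stress on the leftmost head = syllable 2.
Secondary stress on 4, 5, 7, 8: pra.ˈfra.ka.ˌbla:.ˌte.nu.ˌske:m.ˌku.gli.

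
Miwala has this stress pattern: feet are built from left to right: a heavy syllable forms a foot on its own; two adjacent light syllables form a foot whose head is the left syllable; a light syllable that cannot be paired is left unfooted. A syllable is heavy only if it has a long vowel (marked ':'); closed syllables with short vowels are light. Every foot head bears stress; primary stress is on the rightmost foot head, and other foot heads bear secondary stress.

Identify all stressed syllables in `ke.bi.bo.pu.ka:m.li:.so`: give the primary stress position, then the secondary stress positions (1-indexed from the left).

primary 6, secondary 1, 3, 5

Weights: 1 ke L, 2 bi L, 3 bo L, 4 pu L, 5 ka:m H, 6 li: H, 7 so L.
Parse left to right (heavy = foot alone; LL = one foot; stranded L unfooted): (ˈke.bi) (ˈbo.pu) (ˈka:m) (ˈli:) so.
Foot heads: 1, 3, 5, 6.
Primary stress on the rightmost head = syllable 6.
Secondary stress on 1, 3, 5: ˌke.bi.ˌbo.pu.ˌka:m.ˈli:.so.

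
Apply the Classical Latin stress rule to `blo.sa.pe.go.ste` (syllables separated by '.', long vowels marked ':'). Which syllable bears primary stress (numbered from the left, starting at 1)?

3

Classical Latin: stress the penult if heavy (long vowel or closed), else the antepenult.
Weights: 3 pe L, 4 go L, 5 ste L.
The penult (syllable 4, go) is light, so stress falls on the antepenult (syllable 3, pe).
Stress on syllable 3: blo.sa.ˈpe.go.ste.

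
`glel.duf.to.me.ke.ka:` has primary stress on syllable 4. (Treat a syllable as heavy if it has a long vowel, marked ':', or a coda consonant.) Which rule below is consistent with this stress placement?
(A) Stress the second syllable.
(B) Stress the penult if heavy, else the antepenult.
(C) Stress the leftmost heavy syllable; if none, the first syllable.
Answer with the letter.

Rule A → syllable 2 (observed: 4).
Rule B → syllable 4 ✓.
Rule C → syllable 1 (observed: 4).

B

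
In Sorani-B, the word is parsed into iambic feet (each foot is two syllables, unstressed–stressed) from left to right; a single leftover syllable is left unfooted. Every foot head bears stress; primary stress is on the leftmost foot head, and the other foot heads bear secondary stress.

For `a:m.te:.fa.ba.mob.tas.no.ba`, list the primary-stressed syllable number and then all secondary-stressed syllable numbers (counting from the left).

Parse left to right into iambic (σˈσ) feet: (a:m.ˈte:) (fa.ˈba) (mob.ˈtas) (no.ˈba).
Foot heads (stressed positions): 2, 4, 6, 8.
End Rule Leftmost: primary stress on the leftmost head = syllable 2.
Secondary stress on 4, 6, 8: a:m.ˈte:.fa.ˌba.mob.ˌtas.no.ˌba.

primary 2, secondary 4, 6, 8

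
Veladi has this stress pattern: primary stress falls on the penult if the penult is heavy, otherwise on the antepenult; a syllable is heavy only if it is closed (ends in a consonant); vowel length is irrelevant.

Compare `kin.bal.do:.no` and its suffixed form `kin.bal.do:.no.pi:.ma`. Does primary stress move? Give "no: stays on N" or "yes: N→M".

Base `kin.bal.do:.no` (4 syllables):
  Weights: 2 bal H, 3 do: L, 4 no L.
  The penult (syllable 3, do:) is light, so stress falls on the antepenult (syllable 2, bal).
  → primary stress on syllable 2.
Suffixed `kin.bal.do:.no.pi:.ma` (6 syllables):
  Weights: 4 no L, 5 pi: L, 6 ma L.
  The penult (syllable 5, pi:) is light, so stress falls on the antepenult (syllable 4, no).
  → primary stress on syllable 4.

yes: 2→4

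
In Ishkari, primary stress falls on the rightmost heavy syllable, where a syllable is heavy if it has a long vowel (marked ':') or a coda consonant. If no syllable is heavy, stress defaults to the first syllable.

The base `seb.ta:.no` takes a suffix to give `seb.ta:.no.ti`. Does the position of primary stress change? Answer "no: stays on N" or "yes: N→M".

Base `seb.ta:.no` (3 syllables):
  Weights: 1 seb H, 2 ta: H, 3 no L.
  Heavy syllables in the domain: 1, 2. The rightmost is syllable 2 (ta:).
  → primary stress on syllable 2.
Suffixed `seb.ta:.no.ti` (4 syllables):
  Weights: 1 seb H, 2 ta: H, 3 no L, 4 ti L.
  Heavy syllables in the domain: 1, 2. The rightmost is syllable 2 (ta:).
  → primary stress on syllable 2.

no: stays on 2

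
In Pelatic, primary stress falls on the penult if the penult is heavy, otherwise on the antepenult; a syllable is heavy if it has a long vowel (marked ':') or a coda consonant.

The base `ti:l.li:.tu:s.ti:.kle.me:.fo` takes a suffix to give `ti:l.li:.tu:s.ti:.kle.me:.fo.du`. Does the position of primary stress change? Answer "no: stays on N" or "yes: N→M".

no: stays on 6

Base `ti:l.li:.tu:s.ti:.kle.me:.fo` (7 syllables):
  Weights: 5 kle L, 6 me: H, 7 fo L.
  The penult (syllable 6, me:) is heavy, so it takes stress.
  → primary stress on syllable 6.
Suffixed `ti:l.li:.tu:s.ti:.kle.me:.fo.du` (8 syllables):
  Weights: 6 me: H, 7 fo L, 8 du L.
  The penult (syllable 7, fo) is light, so stress falls on the antepenult (syllable 6, me:).
  → primary stress on syllable 6.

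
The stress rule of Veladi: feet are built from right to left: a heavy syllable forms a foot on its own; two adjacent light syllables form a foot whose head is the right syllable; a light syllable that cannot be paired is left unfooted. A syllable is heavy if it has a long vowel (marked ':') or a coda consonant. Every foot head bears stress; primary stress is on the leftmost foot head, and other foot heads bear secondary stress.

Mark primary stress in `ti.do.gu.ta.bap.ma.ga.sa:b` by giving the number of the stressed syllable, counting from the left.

2

Weights: 1 ti L, 2 do L, 3 gu L, 4 ta L, 5 bap H, 6 ma L, 7 ga L, 8 sa:b H.
Parse right to left (heavy = foot alone; LL = one foot; stranded L unfooted): (ti.ˈdo) (gu.ˈta) (ˈbap) (ma.ˈga) (ˈsa:b).
Foot heads: 2, 4, 5, 7, 8.
Primary stress on the leftmost head = syllable 2.
Primary stress: syllable 2 → ti.ˈdo.gu.ta.bap.ma.ga.sa:b.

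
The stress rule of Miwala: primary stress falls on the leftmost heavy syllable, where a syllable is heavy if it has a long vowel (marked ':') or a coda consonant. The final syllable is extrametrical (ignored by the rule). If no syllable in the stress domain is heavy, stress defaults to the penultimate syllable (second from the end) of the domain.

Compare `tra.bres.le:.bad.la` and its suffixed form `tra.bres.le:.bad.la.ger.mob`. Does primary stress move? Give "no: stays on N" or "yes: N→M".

no: stays on 2

Base `tra.bres.le:.bad.la` (5 syllables):
  The final syllable (5, la) is extrametrical; the stress domain is syllables 1–4.
  Weights: 1 tra L, 2 bres H, 3 le: H, 4 bad H.
  Heavy syllables in the domain: 2, 3, 4. The leftmost is syllable 2 (bres).
  → primary stress on syllable 2.
Suffixed `tra.bres.le:.bad.la.ger.mob` (7 syllables):
  The final syllable (7, mob) is extrametrical; the stress domain is syllables 1–6.
  Weights: 1 tra L, 2 bres H, 3 le: H, 4 bad H, 5 la L, 6 ger H.
  Heavy syllables in the domain: 2, 3, 4, 6. The leftmost is syllable 2 (bres).
  → primary stress on syllable 2.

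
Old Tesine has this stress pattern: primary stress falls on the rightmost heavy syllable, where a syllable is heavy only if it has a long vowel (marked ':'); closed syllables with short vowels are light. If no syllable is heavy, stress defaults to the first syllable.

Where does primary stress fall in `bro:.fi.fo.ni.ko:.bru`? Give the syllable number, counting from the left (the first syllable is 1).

Weights: 1 bro: H, 2 fi L, 3 fo L, 4 ni L, 5 ko: H, 6 bru L.
Heavy syllables in the domain: 1, 5. The rightmost is syllable 5 (ko:).
Primary stress: syllable 5 → bro:.fi.fo.ni.ˈko:.bru.

5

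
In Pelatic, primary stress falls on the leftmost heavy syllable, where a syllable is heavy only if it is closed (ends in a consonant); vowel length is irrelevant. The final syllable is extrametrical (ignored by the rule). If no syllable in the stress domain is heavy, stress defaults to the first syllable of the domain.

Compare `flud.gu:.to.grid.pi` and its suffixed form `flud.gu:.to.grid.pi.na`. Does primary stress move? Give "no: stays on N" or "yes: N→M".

no: stays on 1

Base `flud.gu:.to.grid.pi` (5 syllables):
  The final syllable (5, pi) is extrametrical; the stress domain is syllables 1–4.
  Weights: 1 flud H, 2 gu: L, 3 to L, 4 grid H.
  Heavy syllables in the domain: 1, 4. The leftmost is syllable 1 (flud).
  → primary stress on syllable 1.
Suffixed `flud.gu:.to.grid.pi.na` (6 syllables):
  The final syllable (6, na) is extrametrical; the stress domain is syllables 1–5.
  Weights: 1 flud H, 2 gu: L, 3 to L, 4 grid H, 5 pi L.
  Heavy syllables in the domain: 1, 4. The leftmost is syllable 1 (flud).
  → primary stress on syllable 1.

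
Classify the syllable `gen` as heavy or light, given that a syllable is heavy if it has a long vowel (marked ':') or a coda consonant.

`gen`: short vowel, closed (coda /n/). Closed → heavy.

heavy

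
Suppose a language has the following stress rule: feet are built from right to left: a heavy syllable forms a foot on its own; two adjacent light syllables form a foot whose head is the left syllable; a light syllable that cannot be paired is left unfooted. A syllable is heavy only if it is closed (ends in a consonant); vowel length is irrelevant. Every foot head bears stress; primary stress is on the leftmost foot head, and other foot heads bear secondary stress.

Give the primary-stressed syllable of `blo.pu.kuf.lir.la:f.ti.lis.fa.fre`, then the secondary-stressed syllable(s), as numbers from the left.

primary 1, secondary 3, 4, 5, 7, 8

Weights: 1 blo L, 2 pu L, 3 kuf H, 4 lir H, 5 la:f H, 6 ti L, 7 lis H, 8 fa L, 9 fre L.
Parse right to left (heavy = foot alone; LL = one foot; stranded L unfooted): (ˈblo.pu) (ˈkuf) (ˈlir) (ˈla:f) ti (ˈlis) (ˈfa.fre).
Foot heads: 1, 3, 4, 5, 7, 8.
Primary stress on the leftmost head = syllable 1.
Secondary stress on 3, 4, 5, 7, 8: ˈblo.pu.ˌkuf.ˌlir.ˌla:f.ti.ˌlis.ˌfa.fre.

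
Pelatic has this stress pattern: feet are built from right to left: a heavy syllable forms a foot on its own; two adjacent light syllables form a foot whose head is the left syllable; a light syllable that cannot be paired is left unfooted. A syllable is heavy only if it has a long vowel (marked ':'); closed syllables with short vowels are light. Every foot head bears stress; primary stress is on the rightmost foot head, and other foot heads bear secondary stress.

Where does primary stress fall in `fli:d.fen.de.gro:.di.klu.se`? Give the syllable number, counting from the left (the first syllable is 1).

Weights: 1 fli:d H, 2 fen L, 3 de L, 4 gro: H, 5 di L, 6 klu L, 7 se L.
Parse right to left (heavy = foot alone; LL = one foot; stranded L unfooted): (ˈfli:d) (ˈfen.de) (ˈgro:) di (ˈklu.se).
Foot heads: 1, 2, 4, 6.
Primary stress on the rightmost head = syllable 6.
Primary stress: syllable 6 → fli:d.fen.de.gro:.di.ˈklu.se.

6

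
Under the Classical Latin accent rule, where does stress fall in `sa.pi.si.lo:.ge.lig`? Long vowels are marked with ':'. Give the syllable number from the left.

4

Classical Latin: stress the penult if heavy (long vowel or closed), else the antepenult.
Weights: 4 lo: H, 5 ge L, 6 lig H.
The penult (syllable 5, ge) is light, so stress falls on the antepenult (syllable 4, lo:).
Stress on syllable 4: sa.pi.si.ˈlo:.ge.lig.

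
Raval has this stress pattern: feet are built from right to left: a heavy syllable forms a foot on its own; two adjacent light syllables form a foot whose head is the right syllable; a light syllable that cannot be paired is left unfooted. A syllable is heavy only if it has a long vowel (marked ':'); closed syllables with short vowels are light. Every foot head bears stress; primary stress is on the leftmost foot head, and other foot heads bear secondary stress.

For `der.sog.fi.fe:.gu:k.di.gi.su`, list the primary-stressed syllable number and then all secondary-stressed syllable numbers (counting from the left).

Weights: 1 der L, 2 sog L, 3 fi L, 4 fe: H, 5 gu:k H, 6 di L, 7 gi L, 8 su L.
Parse right to left (heavy = foot alone; LL = one foot; stranded L unfooted): der (sog.ˈfi) (ˈfe:) (ˈgu:k) di (gi.ˈsu).
Foot heads: 3, 4, 5, 8.
Primary stress on the leftmost head = syllable 3.
Secondary stress on 4, 5, 8: der.sog.ˈfi.ˌfe:.ˌgu:k.di.gi.ˌsu.

primary 3, secondary 4, 5, 8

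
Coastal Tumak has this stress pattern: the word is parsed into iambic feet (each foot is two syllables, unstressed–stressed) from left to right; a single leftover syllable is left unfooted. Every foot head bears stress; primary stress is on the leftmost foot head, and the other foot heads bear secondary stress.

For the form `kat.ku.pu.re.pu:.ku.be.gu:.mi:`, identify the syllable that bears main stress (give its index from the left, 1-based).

2

Parse left to right into iambic (σˈσ) feet: (kat.ˈku) (pu.ˈre) (pu:.ˈku) (be.ˈgu:) mi:. Syllable 9 is left unfooted.
Foot heads (stressed positions): 2, 4, 6, 8.
End Rule Leftmost: primary stress on the leftmost head = syllable 2.
Primary stress: syllable 2 → kat.ˈku.pu.re.pu:.ku.be.gu:.mi:.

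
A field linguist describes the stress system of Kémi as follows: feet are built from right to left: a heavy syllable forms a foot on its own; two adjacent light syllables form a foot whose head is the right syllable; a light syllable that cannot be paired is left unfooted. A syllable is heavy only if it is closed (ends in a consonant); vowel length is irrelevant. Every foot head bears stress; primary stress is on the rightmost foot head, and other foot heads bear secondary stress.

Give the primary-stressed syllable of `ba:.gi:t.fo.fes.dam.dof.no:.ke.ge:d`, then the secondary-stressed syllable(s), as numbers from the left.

primary 9, secondary 2, 4, 5, 6, 8

Weights: 1 ba: L, 2 gi:t H, 3 fo L, 4 fes H, 5 dam H, 6 dof H, 7 no: L, 8 ke L, 9 ge:d H.
Parse right to left (heavy = foot alone; LL = one foot; stranded L unfooted): ba: (ˈgi:t) fo (ˈfes) (ˈdam) (ˈdof) (no:.ˈke) (ˈge:d).
Foot heads: 2, 4, 5, 6, 8, 9.
Primary stress on the rightmost head = syllable 9.
Secondary stress on 2, 4, 5, 6, 8: ba:.ˌgi:t.fo.ˌfes.ˌdam.ˌdof.no:.ˌke.ˈge:d.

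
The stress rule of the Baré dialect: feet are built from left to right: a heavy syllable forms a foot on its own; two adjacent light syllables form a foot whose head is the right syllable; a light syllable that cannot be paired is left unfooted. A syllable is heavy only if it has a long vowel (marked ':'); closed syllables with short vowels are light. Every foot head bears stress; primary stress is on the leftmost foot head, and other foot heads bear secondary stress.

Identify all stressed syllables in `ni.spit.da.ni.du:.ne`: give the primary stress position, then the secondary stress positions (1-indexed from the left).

Weights: 1 ni L, 2 spit L, 3 da L, 4 ni L, 5 du: H, 6 ne L.
Parse left to right (heavy = foot alone; LL = one foot; stranded L unfooted): (ni.ˈspit) (da.ˈni) (ˈdu:) ne.
Foot heads: 2, 4, 5.
Primary stress on the leftmost head = syllable 2.
Secondary stress on 4, 5: ni.ˈspit.da.ˌni.ˌdu:.ne.

primary 2, secondary 4, 5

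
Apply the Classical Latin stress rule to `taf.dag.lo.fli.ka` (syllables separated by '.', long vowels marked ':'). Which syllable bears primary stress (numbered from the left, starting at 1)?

3

Classical Latin: stress the penult if heavy (long vowel or closed), else the antepenult.
Weights: 3 lo L, 4 fli L, 5 ka L.
The penult (syllable 4, fli) is light, so stress falls on the antepenult (syllable 3, lo).
Stress on syllable 3: taf.dag.ˈlo.fli.ka.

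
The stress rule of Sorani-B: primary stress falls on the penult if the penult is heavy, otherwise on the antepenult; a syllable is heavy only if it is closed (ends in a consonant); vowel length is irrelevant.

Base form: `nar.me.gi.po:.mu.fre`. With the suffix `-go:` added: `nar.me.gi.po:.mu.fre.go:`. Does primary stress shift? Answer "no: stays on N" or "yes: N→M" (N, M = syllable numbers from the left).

Base `nar.me.gi.po:.mu.fre` (6 syllables):
  Weights: 4 po: L, 5 mu L, 6 fre L.
  The penult (syllable 5, mu) is light, so stress falls on the antepenult (syllable 4, po:).
  → primary stress on syllable 4.
Suffixed `nar.me.gi.po:.mu.fre.go:` (7 syllables):
  Weights: 5 mu L, 6 fre L, 7 go: L.
  The penult (syllable 6, fre) is light, so stress falls on the antepenult (syllable 5, mu).
  → primary stress on syllable 5.

yes: 4→5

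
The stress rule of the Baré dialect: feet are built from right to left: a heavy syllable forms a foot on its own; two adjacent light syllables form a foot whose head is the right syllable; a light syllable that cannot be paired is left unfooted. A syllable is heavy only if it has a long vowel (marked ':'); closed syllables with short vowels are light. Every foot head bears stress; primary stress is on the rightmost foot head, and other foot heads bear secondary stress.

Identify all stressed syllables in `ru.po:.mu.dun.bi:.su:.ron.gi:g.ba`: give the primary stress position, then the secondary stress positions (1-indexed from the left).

Weights: 1 ru L, 2 po: H, 3 mu L, 4 dun L, 5 bi: H, 6 su: H, 7 ron L, 8 gi:g H, 9 ba L.
Parse right to left (heavy = foot alone; LL = one foot; stranded L unfooted): ru (ˈpo:) (mu.ˈdun) (ˈbi:) (ˈsu:) ron (ˈgi:g) ba.
Foot heads: 2, 4, 5, 6, 8.
Primary stress on the rightmost head = syllable 8.
Secondary stress on 2, 4, 5, 6: ru.ˌpo:.mu.ˌdun.ˌbi:.ˌsu:.ron.ˈgi:g.ba.

primary 8, secondary 2, 4, 5, 6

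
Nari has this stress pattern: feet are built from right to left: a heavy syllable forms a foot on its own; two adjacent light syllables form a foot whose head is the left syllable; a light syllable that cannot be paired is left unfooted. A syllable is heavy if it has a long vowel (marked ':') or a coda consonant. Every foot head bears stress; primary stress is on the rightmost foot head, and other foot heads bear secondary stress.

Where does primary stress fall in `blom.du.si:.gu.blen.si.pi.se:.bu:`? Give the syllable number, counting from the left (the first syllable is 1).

9

Weights: 1 blom H, 2 du L, 3 si: H, 4 gu L, 5 blen H, 6 si L, 7 pi L, 8 se: H, 9 bu: H.
Parse right to left (heavy = foot alone; LL = one foot; stranded L unfooted): (ˈblom) du (ˈsi:) gu (ˈblen) (ˈsi.pi) (ˈse:) (ˈbu:).
Foot heads: 1, 3, 5, 6, 8, 9.
Primary stress on the rightmost head = syllable 9.
Primary stress: syllable 9 → blom.du.si:.gu.blen.si.pi.se:.ˈbu:.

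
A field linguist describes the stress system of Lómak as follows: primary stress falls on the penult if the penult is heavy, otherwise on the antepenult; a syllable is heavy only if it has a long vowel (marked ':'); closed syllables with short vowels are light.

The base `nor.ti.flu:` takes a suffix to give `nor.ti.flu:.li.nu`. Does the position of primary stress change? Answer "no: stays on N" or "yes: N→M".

yes: 1→3

Base `nor.ti.flu:` (3 syllables):
  Weights: 1 nor L, 2 ti L, 3 flu: H.
  The penult (syllable 2, ti) is light, so stress falls on the antepenult (syllable 1, nor).
  → primary stress on syllable 1.
Suffixed `nor.ti.flu:.li.nu` (5 syllables):
  Weights: 3 flu: H, 4 li L, 5 nu L.
  The penult (syllable 4, li) is light, so stress falls on the antepenult (syllable 3, flu:).
  → primary stress on syllable 3.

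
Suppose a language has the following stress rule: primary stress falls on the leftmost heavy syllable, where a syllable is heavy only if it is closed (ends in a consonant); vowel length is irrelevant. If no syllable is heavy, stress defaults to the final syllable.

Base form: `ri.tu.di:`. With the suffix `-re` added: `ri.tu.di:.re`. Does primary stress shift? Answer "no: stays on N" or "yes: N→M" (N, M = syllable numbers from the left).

yes: 3→4

Base `ri.tu.di:` (3 syllables):
  Weights: 1 ri L, 2 tu L, 3 di: L.
  No heavy syllable in the domain; default to the final syllable = syllable 3.
  → primary stress on syllable 3.
Suffixed `ri.tu.di:.re` (4 syllables):
  Weights: 1 ri L, 2 tu L, 3 di: L, 4 re L.
  No heavy syllable in the domain; default to the final syllable = syllable 4.
  → primary stress on syllable 4.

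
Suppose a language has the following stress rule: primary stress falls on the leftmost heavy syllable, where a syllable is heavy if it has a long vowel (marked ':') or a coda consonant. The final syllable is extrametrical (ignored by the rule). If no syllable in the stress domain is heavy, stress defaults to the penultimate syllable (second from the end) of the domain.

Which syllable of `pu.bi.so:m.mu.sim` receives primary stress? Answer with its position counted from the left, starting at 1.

3

The final syllable (5, sim) is extrametrical; the stress domain is syllables 1–4.
Weights: 1 pu L, 2 bi L, 3 so:m H, 4 mu L.
Heavy syllables in the domain: 3. The leftmost is syllable 3 (so:m).
Primary stress: syllable 3 → pu.bi.ˈso:m.mu.sim.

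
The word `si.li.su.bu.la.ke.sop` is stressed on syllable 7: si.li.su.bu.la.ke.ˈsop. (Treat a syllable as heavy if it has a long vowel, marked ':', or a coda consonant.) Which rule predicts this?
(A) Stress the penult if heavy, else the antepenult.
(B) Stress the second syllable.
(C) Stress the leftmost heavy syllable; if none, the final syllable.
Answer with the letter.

Rule A → syllable 5 (observed: 7).
Rule B → syllable 2 (observed: 7).
Rule C → syllable 7 ✓.

C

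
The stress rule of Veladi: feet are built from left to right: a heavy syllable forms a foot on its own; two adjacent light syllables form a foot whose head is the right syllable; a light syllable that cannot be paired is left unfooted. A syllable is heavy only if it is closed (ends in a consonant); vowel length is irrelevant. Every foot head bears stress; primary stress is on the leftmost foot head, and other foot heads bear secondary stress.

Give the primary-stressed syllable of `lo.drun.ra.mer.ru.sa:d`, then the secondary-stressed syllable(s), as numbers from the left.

Weights: 1 lo L, 2 drun H, 3 ra L, 4 mer H, 5 ru L, 6 sa:d H.
Parse left to right (heavy = foot alone; LL = one foot; stranded L unfooted): lo (ˈdrun) ra (ˈmer) ru (ˈsa:d).
Foot heads: 2, 4, 6.
Primary stress on the leftmost head = syllable 2.
Secondary stress on 4, 6: lo.ˈdrun.ra.ˌmer.ru.ˌsa:d.

primary 2, secondary 4, 6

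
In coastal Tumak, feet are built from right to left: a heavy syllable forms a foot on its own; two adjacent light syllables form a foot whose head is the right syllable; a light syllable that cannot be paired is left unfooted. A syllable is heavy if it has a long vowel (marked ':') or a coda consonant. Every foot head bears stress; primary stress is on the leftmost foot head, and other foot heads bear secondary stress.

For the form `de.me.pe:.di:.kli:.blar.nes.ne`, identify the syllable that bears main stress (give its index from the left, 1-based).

2

Weights: 1 de L, 2 me L, 3 pe: H, 4 di: H, 5 kli: H, 6 blar H, 7 nes H, 8 ne L.
Parse right to left (heavy = foot alone; LL = one foot; stranded L unfooted): (de.ˈme) (ˈpe:) (ˈdi:) (ˈkli:) (ˈblar) (ˈnes) ne.
Foot heads: 2, 3, 4, 5, 6, 7.
Primary stress on the leftmost head = syllable 2.
Primary stress: syllable 2 → de.ˈme.pe:.di:.kli:.blar.nes.ne.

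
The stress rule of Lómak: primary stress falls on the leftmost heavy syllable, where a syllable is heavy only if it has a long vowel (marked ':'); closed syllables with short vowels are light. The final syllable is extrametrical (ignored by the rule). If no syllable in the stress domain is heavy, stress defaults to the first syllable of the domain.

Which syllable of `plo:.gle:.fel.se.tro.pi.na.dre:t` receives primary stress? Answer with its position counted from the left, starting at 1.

The final syllable (8, dre:t) is extrametrical; the stress domain is syllables 1–7.
Weights: 1 plo: H, 2 gle: H, 3 fel L, 4 se L, 5 tro L, 6 pi L, 7 na L.
Heavy syllables in the domain: 1, 2. The leftmost is syllable 1 (plo:).
Primary stress: syllable 1 → ˈplo:.gle:.fel.se.tro.pi.na.dre:t.

1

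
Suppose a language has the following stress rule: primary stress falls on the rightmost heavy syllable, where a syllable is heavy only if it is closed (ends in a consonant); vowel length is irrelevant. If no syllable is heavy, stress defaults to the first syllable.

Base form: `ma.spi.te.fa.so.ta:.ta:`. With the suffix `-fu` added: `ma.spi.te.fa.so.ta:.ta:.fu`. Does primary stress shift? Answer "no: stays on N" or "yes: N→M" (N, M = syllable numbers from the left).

no: stays on 1

Base `ma.spi.te.fa.so.ta:.ta:` (7 syllables):
  Weights: 1 ma L, 2 spi L, 3 te L, 4 fa L, 5 so L, 6 ta: L, 7 ta: L.
  No heavy syllable in the domain; default to the first syllable = syllable 1.
  → primary stress on syllable 1.
Suffixed `ma.spi.te.fa.so.ta:.ta:.fu` (8 syllables):
  Weights: 1 ma L, 2 spi L, 3 te L, 4 fa L, 5 so L, 6 ta: L, 7 ta: L, 8 fu L.
  No heavy syllable in the domain; default to the first syllable = syllable 1.
  → primary stress on syllable 1.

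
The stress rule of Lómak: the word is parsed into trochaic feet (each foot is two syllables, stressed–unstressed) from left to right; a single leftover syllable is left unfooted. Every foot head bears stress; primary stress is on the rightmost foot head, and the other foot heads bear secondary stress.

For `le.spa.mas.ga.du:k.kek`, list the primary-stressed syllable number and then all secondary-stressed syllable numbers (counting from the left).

primary 5, secondary 1, 3

Parse left to right into trochaic (ˈσσ) feet: (ˈle.spa) (ˈmas.ga) (ˈdu:k.kek).
Foot heads (stressed positions): 1, 3, 5.
End Rule Rightmost: primary stress on the rightmost head = syllable 5.
Secondary stress on 1, 3: ˌle.spa.ˌmas.ga.ˈdu:k.kek.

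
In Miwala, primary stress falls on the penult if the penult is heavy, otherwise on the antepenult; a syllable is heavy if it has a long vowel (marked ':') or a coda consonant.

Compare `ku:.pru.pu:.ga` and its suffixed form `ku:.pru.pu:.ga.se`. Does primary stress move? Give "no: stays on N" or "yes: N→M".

no: stays on 3

Base `ku:.pru.pu:.ga` (4 syllables):
  Weights: 2 pru L, 3 pu: H, 4 ga L.
  The penult (syllable 3, pu:) is heavy, so it takes stress.
  → primary stress on syllable 3.
Suffixed `ku:.pru.pu:.ga.se` (5 syllables):
  Weights: 3 pu: H, 4 ga L, 5 se L.
  The penult (syllable 4, ga) is light, so stress falls on the antepenult (syllable 3, pu:).
  → primary stress on syllable 3.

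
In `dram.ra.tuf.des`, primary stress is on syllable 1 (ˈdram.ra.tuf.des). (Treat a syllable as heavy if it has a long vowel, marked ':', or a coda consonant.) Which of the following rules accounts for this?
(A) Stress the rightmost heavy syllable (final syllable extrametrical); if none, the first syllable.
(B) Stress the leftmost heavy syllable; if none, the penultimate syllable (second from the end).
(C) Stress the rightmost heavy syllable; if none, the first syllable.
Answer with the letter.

B

Rule A → syllable 3 (observed: 1).
Rule B → syllable 1 ✓.
Rule C → syllable 4 (observed: 1).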